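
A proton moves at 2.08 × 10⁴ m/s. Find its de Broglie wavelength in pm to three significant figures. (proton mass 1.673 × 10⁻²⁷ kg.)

p = mv = 1.673 × 10⁻²⁷ × 2.08 × 10⁴ = 3.480 × 10⁻²³ kg·m/s.
λ = h/p = 6.626 × 10⁻³⁴ / 3.480 × 10⁻²³ = 1.90 × 10⁻¹¹ m = 19.0 pm.

λ = 19.0 pm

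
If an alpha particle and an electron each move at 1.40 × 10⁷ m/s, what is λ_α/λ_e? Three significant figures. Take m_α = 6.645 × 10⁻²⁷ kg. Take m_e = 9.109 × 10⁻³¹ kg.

λ_α/λ_e = 1.37 × 10⁻⁴

At fixed v, p = mv so λ = h/(mv) ∝ 1/m.
λ_α/λ_e = m_e/m_α = 9.109 × 10⁻³¹/6.645 × 10⁻²⁷ = 1.37 × 10⁻⁴.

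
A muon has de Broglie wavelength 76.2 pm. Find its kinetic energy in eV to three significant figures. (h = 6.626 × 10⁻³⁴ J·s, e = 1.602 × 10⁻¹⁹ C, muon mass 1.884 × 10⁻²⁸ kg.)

p = h/λ = 6.626 × 10⁻³⁴ / 7.620 × 10⁻¹¹ = 8.696 × 10⁻²⁴ kg·m/s.
KE = p²/(2m) = (8.696 × 10⁻²⁴)² / (2 × 1.884 × 10⁻²⁸) = 2.007 × 10⁻¹⁹ J = 1.25 eV.

KE = 1.25 eV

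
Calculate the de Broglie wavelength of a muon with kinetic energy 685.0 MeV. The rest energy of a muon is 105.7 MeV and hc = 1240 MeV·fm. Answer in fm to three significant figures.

λ = 1.58 fm

Total energy E = KE + m₀c² = 685.0 + 105.7 = 790.7 MeV.
(pc)² = E² − (m₀c²)² = (790.7)² − (105.7)² = 6.140 × 10⁵ MeV², so pc = 783.6 MeV.
λ = hc/(pc) = 1240 MeV·fm / 783.6 MeV = 1.58 fm.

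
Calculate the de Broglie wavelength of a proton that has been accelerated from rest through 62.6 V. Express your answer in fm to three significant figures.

KE = eV = 1.602 × 10⁻¹⁹ × 62.60 = 1.003 × 10⁻¹⁷ J.
p = √(2mKE) = √(2 × 1.673 × 10⁻²⁷ × 1.003 × 10⁻¹⁷) = 1.832 × 10⁻²² kg·m/s.
λ = h/p = 6.626 × 10⁻³⁴ / 1.832 × 10⁻²² = 3.62 × 10⁻¹² m = 3620 fm.

λ = 3620 fm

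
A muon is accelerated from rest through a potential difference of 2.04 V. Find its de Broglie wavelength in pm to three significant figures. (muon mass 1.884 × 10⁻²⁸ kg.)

KE = eV = 1.602 × 10⁻¹⁹ × 2.040 = 3.268 × 10⁻¹⁹ J.
p = √(2mKE) = √(2 × 1.884 × 10⁻²⁸ × 3.268 × 10⁻¹⁹) = 1.110 × 10⁻²³ kg·m/s.
λ = h/p = 6.626 × 10⁻³⁴ / 1.110 × 10⁻²³ = 5.97 × 10⁻¹¹ m = 59.7 pm.

λ = 59.7 pm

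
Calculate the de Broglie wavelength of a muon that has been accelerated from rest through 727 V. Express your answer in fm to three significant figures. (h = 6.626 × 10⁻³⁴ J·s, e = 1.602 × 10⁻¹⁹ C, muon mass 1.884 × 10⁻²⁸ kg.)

λ = 3160 fm

KE = eV = 1.602 × 10⁻¹⁹ × 727.0 = 1.165 × 10⁻¹⁶ J.
p = √(2mKE) = √(2 × 1.884 × 10⁻²⁸ × 1.165 × 10⁻¹⁶) = 2.095 × 10⁻²² kg·m/s.
λ = h/p = 6.626 × 10⁻³⁴ / 2.095 × 10⁻²² = 3.16 × 10⁻¹² m = 3160 fm.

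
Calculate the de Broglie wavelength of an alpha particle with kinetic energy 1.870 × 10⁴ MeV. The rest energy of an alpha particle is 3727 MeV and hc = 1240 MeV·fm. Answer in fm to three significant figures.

Total energy E = KE + m₀c² = 1.870 × 10⁴ + 3727 = 22427 MeV.
(pc)² = E² − (m₀c²)² = (22427)² − (3727)² = 4.891 × 10⁸ MeV², so pc = 2.212 × 10⁴ MeV.
λ = hc/(pc) = 1240 MeV·fm / 2.212 × 10⁴ MeV = 0.0561 fm.

λ = 0.0561 fm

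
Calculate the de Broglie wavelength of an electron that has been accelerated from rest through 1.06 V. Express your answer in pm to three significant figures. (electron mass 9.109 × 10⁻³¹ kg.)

KE = eV = 1.602 × 10⁻¹⁹ × 1.060 = 1.698 × 10⁻¹⁹ J.
p = √(2mKE) = √(2 × 9.109 × 10⁻³¹ × 1.698 × 10⁻¹⁹) = 5.562 × 10⁻²⁵ kg·m/s.
λ = h/p = 6.626 × 10⁻³⁴ / 5.562 × 10⁻²⁵ = 1.19 × 10⁻⁹ m = 1190 pm.

λ = 1190 pm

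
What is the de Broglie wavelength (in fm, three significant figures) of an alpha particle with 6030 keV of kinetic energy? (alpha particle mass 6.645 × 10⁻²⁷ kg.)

λ = 5.85 fm

KE = 6030 keV = 9.660 × 10⁻¹³ J.
p = √(2mKE) = √(2 × 6.645 × 10⁻²⁷ × 9.660 × 10⁻¹³) = 1.133 × 10⁻¹⁹ kg·m/s.
λ = h/p = 6.626 × 10⁻³⁴ / 1.133 × 10⁻¹⁹ = 5.85 × 10⁻¹⁵ m = 5.85 fm.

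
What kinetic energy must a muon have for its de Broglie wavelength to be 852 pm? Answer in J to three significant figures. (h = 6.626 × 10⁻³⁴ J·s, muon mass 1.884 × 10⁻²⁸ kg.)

KE = 1.61 × 10⁻²¹ J

p = h/λ = 6.626 × 10⁻³⁴ / 8.520 × 10⁻¹⁰ = 7.777 × 10⁻²⁵ kg·m/s.
KE = p²/(2m) = (7.777 × 10⁻²⁵)² / (2 × 1.884 × 10⁻²⁸) = 1.605 × 10⁻²¹ J = 1.61 × 10⁻²¹ J.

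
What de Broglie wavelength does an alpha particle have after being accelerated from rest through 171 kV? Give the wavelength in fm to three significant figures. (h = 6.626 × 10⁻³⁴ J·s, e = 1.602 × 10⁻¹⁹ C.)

λ = 24.6 fm

KE = 2eV = 2 × 1.602 × 10⁻¹⁹ × 1.710 × 10⁵ = 5.479 × 10⁻¹⁴ J.
p = √(2mKE) = √(2 × 6.645 × 10⁻²⁷ × 5.479 × 10⁻¹⁴) = 2.698 × 10⁻²⁰ kg·m/s.
λ = h/p = 6.626 × 10⁻³⁴ / 2.698 × 10⁻²⁰ = 2.46 × 10⁻¹⁴ m = 24.6 fm.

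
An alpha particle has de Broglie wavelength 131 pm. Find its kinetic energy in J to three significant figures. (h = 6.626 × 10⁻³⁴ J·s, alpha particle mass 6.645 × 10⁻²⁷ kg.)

KE = 1.93 × 10⁻²¹ J

p = h/λ = 6.626 × 10⁻³⁴ / 1.310 × 10⁻¹⁰ = 5.058 × 10⁻²⁴ kg·m/s.
KE = p²/(2m) = (5.058 × 10⁻²⁴)² / (2 × 6.645 × 10⁻²⁷) = 1.925 × 10⁻²¹ J = 1.93 × 10⁻²¹ J.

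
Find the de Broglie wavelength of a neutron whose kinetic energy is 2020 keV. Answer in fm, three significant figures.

λ = 20.1 fm

KE = 2020 keV = 3.236 × 10⁻¹³ J.
p = √(2mKE) = √(2 × 1.675 × 10⁻²⁷ × 3.236 × 10⁻¹³) = 3.293 × 10⁻²⁰ kg·m/s.
λ = h/p = 6.626 × 10⁻³⁴ / 3.293 × 10⁻²⁰ = 2.01 × 10⁻¹⁴ m = 20.1 fm.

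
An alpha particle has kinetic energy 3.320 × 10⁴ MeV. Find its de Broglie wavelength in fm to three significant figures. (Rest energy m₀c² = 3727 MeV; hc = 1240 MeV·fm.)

Total energy E = KE + m₀c² = 3.320 × 10⁴ + 3727 = 36927 MeV.
(pc)² = E² − (m₀c²)² = (36927)² − (3727)² = 1.350 × 10⁹ MeV², so pc = 3.674 × 10⁴ MeV.
λ = hc/(pc) = 1240 MeV·fm / 3.674 × 10⁴ MeV = 0.0338 fm.

λ = 0.0338 fm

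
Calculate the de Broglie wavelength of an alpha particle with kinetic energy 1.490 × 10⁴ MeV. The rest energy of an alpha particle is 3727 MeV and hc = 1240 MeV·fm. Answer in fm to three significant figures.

Total energy E = KE + m₀c² = 1.490 × 10⁴ + 3727 = 18627 MeV.
(pc)² = E² − (m₀c²)² = (18627)² − (3727)² = 3.331 × 10⁸ MeV², so pc = 1.825 × 10⁴ MeV.
λ = hc/(pc) = 1240 MeV·fm / 1.825 × 10⁴ MeV = 0.0679 fm.

λ = 0.0679 fm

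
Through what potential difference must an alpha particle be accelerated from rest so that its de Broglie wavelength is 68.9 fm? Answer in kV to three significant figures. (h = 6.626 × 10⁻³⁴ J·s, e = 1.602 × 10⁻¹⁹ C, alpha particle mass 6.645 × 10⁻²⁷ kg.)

p = h/λ = 6.626 × 10⁻³⁴ / 6.890 × 10⁻¹⁴ = 9.617 × 10⁻²¹ kg·m/s.
KE = p²/(2m) = 6.959 × 10⁻¹⁵ J.
V = KE/2e = 6.959 × 10⁻¹⁵ / (2 × 1.602 × 10⁻¹⁹) = 21.7 kV.

V = 21.7 kV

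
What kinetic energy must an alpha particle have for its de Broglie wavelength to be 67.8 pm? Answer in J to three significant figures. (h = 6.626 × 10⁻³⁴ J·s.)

KE = 7.19 × 10⁻²¹ J

p = h/λ = 6.626 × 10⁻³⁴ / 6.780 × 10⁻¹¹ = 9.773 × 10⁻²⁴ kg·m/s.
KE = p²/(2m) = (9.773 × 10⁻²⁴)² / (2 × 6.645 × 10⁻²⁷) = 7.187 × 10⁻²¹ J = 7.19 × 10⁻²¹ J.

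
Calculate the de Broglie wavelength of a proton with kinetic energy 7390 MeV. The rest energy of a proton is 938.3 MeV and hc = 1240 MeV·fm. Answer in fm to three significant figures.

λ = 0.150 fm

Total energy E = KE + m₀c² = 7390 + 938.3 = 8328.3 MeV.
(pc)² = E² − (m₀c²)² = (8328.3)² − (938.3)² = 6.848 × 10⁷ MeV², so pc = 8275 MeV.
λ = hc/(pc) = 1240 MeV·fm / 8275 MeV = 0.150 fm.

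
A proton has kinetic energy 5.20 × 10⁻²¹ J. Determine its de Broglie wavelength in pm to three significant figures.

λ = 159 pm

p = √(2mKE) = √(2 × 1.673 × 10⁻²⁷ × 5.200 × 10⁻²¹) = 4.171 × 10⁻²⁴ kg·m/s.
λ = h/p = 6.626 × 10⁻³⁴ / 4.171 × 10⁻²⁴ = 1.59 × 10⁻¹⁰ m = 159 pm.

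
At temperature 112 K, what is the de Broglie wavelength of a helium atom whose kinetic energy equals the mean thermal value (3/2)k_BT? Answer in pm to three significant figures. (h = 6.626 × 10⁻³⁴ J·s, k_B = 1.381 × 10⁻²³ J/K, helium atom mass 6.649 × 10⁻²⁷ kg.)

λ = 119 pm

KE = (3/2)k_BT = 1.5 × 1.381 × 10⁻²³ × 112 = 2.320 × 10⁻²¹ J.
p = √(2mKE) = √(2 × 6.649 × 10⁻²⁷ × 2.320 × 10⁻²¹) = 5.554 × 10⁻²⁴ kg·m/s.
λ = h/p = 1.19 × 10⁻¹⁰ m = 119 pm.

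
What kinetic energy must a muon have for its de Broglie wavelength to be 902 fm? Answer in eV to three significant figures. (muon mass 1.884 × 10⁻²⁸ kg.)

KE = 8940 eV

p = h/λ = 6.626 × 10⁻³⁴ / 9.020 × 10⁻¹³ = 7.346 × 10⁻²² kg·m/s.
KE = p²/(2m) = (7.346 × 10⁻²²)² / (2 × 1.884 × 10⁻²⁸) = 1.432 × 10⁻¹⁵ J = 8940 eV.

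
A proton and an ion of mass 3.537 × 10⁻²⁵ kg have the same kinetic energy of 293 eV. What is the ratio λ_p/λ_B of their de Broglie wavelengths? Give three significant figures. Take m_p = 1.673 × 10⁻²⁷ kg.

At fixed KE, p = √(2mKE) so λ = h/p ∝ 1/√m.
λ_p/λ_B = √(m_B/m_p) = √(3.537 × 10⁻²⁵/1.673 × 10⁻²⁷) = √(211.4) = 14.5.

λ_p/λ_B = 14.5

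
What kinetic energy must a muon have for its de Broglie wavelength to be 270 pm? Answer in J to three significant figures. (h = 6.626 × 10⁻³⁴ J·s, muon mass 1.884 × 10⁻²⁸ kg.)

KE = 1.60 × 10⁻²⁰ J

p = h/λ = 6.626 × 10⁻³⁴ / 2.700 × 10⁻¹⁰ = 2.454 × 10⁻²⁴ kg·m/s.
KE = p²/(2m) = (2.454 × 10⁻²⁴)² / (2 × 1.884 × 10⁻²⁸) = 1.598 × 10⁻²⁰ J = 1.60 × 10⁻²⁰ J.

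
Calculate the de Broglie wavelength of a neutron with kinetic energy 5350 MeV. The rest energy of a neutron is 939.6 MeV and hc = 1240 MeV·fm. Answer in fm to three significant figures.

Total energy E = KE + m₀c² = 5350 + 939.6 = 6289.6 MeV.
(pc)² = E² − (m₀c²)² = (6289.6)² − (939.6)² = 3.868 × 10⁷ MeV², so pc = 6219 MeV.
λ = hc/(pc) = 1240 MeV·fm / 6219 MeV = 0.199 fm.

λ = 0.199 fm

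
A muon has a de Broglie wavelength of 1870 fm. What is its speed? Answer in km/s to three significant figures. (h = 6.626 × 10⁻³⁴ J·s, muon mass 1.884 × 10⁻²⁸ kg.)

v = 1880 km/s

p = h/λ = 6.626 × 10⁻³⁴ / 1.870 × 10⁻¹² = 3.543 × 10⁻²² kg·m/s.
v = p/m = 3.543 × 10⁻²² / 1.884 × 10⁻²⁸ = 1.88 × 10⁶ m/s = 1880 km/s.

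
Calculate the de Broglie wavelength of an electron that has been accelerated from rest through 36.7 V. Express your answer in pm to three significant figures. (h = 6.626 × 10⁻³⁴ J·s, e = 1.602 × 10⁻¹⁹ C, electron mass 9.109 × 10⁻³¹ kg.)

KE = eV = 1.602 × 10⁻¹⁹ × 36.70 = 5.879 × 10⁻¹⁸ J.
p = √(2mKE) = √(2 × 9.109 × 10⁻³¹ × 5.879 × 10⁻¹⁸) = 3.273 × 10⁻²⁴ kg·m/s.
λ = h/p = 6.626 × 10⁻³⁴ / 3.273 × 10⁻²⁴ = 2.02 × 10⁻¹⁰ m = 202 pm.

λ = 202 pm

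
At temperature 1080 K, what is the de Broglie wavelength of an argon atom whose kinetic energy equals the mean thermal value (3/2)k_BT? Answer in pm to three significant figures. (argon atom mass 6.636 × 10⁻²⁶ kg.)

KE = (3/2)k_BT = 1.5 × 1.381 × 10⁻²³ × 1080 = 2.237 × 10⁻²⁰ J.
p = √(2mKE) = √(2 × 6.636 × 10⁻²⁶ × 2.237 × 10⁻²⁰) = 5.449 × 10⁻²³ kg·m/s.
λ = h/p = 1.22 × 10⁻¹¹ m = 12.2 pm.

λ = 12.2 pm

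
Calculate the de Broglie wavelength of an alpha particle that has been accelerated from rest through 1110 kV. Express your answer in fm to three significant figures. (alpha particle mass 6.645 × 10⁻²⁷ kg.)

KE = 2eV = 2 × 1.602 × 10⁻¹⁹ × 1.110 × 10⁶ = 3.556 × 10⁻¹³ J.
p = √(2mKE) = √(2 × 6.645 × 10⁻²⁷ × 3.556 × 10⁻¹³) = 6.875 × 10⁻²⁰ kg·m/s.
λ = h/p = 6.626 × 10⁻³⁴ / 6.875 × 10⁻²⁰ = 9.64 × 10⁻¹⁵ m = 9.64 fm.

λ = 9.64 fm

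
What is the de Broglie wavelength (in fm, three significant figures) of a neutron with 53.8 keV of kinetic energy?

KE = 53.8 keV = 8.619 × 10⁻¹⁵ J.
p = √(2mKE) = √(2 × 1.675 × 10⁻²⁷ × 8.619 × 10⁻¹⁵) = 5.373 × 10⁻²¹ kg·m/s.
λ = h/p = 6.626 × 10⁻³⁴ / 5.373 × 10⁻²¹ = 1.23 × 10⁻¹³ m = 123 fm.

λ = 123 fm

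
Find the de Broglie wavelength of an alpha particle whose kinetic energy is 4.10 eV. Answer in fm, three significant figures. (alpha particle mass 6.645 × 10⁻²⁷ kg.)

λ = 7090 fm

KE = 4.10 eV = 6.568 × 10⁻¹⁹ J.
p = √(2mKE) = √(2 × 6.645 × 10⁻²⁷ × 6.568 × 10⁻¹⁹) = 9.343 × 10⁻²³ kg·m/s.
λ = h/p = 6.626 × 10⁻³⁴ / 9.343 × 10⁻²³ = 7.09 × 10⁻¹² m = 7090 fm.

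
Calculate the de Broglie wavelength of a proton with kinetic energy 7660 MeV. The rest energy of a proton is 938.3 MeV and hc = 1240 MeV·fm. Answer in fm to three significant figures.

λ = 0.145 fm

Total energy E = KE + m₀c² = 7660 + 938.3 = 8598.3 MeV.
(pc)² = E² − (m₀c²)² = (8598.3)² − (938.3)² = 7.305 × 10⁷ MeV², so pc = 8547 MeV.
λ = hc/(pc) = 1240 MeV·fm / 8547 MeV = 0.145 fm.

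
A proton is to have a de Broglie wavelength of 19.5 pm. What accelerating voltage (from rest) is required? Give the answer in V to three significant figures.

p = h/λ = 6.626 × 10⁻³⁴ / 1.950 × 10⁻¹¹ = 3.398 × 10⁻²³ kg·m/s.
KE = p²/(2m) = 3.451 × 10⁻¹⁹ J.
V = KE/e = 3.451 × 10⁻¹⁹ / (1.602 × 10⁻¹⁹) = 2.15 V.

V = 2.15 V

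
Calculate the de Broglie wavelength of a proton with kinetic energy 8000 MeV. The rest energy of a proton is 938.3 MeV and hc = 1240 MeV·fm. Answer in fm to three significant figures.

λ = 0.139 fm

Total energy E = KE + m₀c² = 8000 + 938.3 = 8938.3 MeV.
(pc)² = E² − (m₀c²)² = (8938.3)² − (938.3)² = 7.901 × 10⁷ MeV², so pc = 8889 MeV.
λ = hc/(pc) = 1240 MeV·fm / 8889 MeV = 0.139 fm.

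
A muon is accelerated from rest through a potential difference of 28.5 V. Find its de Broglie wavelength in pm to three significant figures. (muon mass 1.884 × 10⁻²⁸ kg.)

KE = eV = 1.602 × 10⁻¹⁹ × 28.50 = 4.566 × 10⁻¹⁸ J.
p = √(2mKE) = √(2 × 1.884 × 10⁻²⁸ × 4.566 × 10⁻¹⁸) = 4.148 × 10⁻²³ kg·m/s.
λ = h/p = 6.626 × 10⁻³⁴ / 4.148 × 10⁻²³ = 1.60 × 10⁻¹¹ m = 16.0 pm.

λ = 16.0 pm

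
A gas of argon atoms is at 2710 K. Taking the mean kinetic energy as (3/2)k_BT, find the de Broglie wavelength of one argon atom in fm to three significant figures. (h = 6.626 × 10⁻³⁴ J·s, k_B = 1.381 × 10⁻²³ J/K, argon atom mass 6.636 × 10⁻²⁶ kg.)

λ = 7680 fm

KE = (3/2)k_BT = 1.5 × 1.381 × 10⁻²³ × 2710 = 5.614 × 10⁻²⁰ J.
p = √(2mKE) = √(2 × 6.636 × 10⁻²⁶ × 5.614 × 10⁻²⁰) = 8.632 × 10⁻²³ kg·m/s.
λ = h/p = 7.68 × 10⁻¹² m = 7680 fm.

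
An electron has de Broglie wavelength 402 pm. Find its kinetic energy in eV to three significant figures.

KE = 9.31 eV

p = h/λ = 6.626 × 10⁻³⁴ / 4.020 × 10⁻¹⁰ = 1.648 × 10⁻²⁴ kg·m/s.
KE = p²/(2m) = (1.648 × 10⁻²⁴)² / (2 × 9.109 × 10⁻³¹) = 1.491 × 10⁻¹⁸ J = 9.31 eV.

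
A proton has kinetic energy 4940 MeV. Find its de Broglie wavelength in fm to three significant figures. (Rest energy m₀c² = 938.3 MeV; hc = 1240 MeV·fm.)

Total energy E = KE + m₀c² = 4940 + 938.3 = 5878.3 MeV.
(pc)² = E² − (m₀c²)² = (5878.3)² − (938.3)² = 3.367 × 10⁷ MeV², so pc = 5803 MeV.
λ = hc/(pc) = 1240 MeV·fm / 5803 MeV = 0.214 fm.

λ = 0.214 fm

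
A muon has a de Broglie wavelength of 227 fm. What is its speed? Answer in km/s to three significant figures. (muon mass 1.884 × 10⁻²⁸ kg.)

p = h/λ = 6.626 × 10⁻³⁴ / 2.270 × 10⁻¹³ = 2.919 × 10⁻²¹ kg·m/s.
v = p/m = 2.919 × 10⁻²¹ / 1.884 × 10⁻²⁸ = 1.55 × 10⁷ m/s = 1.55 × 10⁴ km/s.

v = 1.55 × 10⁴ km/s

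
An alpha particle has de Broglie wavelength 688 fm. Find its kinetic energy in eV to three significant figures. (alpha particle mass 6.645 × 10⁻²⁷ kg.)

p = h/λ = 6.626 × 10⁻³⁴ / 6.880 × 10⁻¹³ = 9.631 × 10⁻²² kg·m/s.
KE = p²/(2m) = (9.631 × 10⁻²²)² / (2 × 6.645 × 10⁻²⁷) = 6.979 × 10⁻¹⁷ J = 436 eV.

KE = 436 eV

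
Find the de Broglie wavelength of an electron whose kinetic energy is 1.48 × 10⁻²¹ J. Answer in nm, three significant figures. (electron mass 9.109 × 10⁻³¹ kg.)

λ = 12.8 nm

p = √(2mKE) = √(2 × 9.109 × 10⁻³¹ × 1.480 × 10⁻²¹) = 5.193 × 10⁻²⁶ kg·m/s.
λ = h/p = 6.626 × 10⁻³⁴ / 5.193 × 10⁻²⁶ = 1.28 × 10⁻⁸ m = 12.8 nm.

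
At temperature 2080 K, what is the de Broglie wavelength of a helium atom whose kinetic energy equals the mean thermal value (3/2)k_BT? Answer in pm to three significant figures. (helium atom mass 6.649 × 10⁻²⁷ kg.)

λ = 27.7 pm

KE = (3/2)k_BT = 1.5 × 1.381 × 10⁻²³ × 2080 = 4.309 × 10⁻²⁰ J.
p = √(2mKE) = √(2 × 6.649 × 10⁻²⁷ × 4.309 × 10⁻²⁰) = 2.394 × 10⁻²³ kg·m/s.
λ = h/p = 2.77 × 10⁻¹¹ m = 27.7 pm.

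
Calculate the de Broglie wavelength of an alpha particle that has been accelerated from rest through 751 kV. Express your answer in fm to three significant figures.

KE = 2eV = 2 × 1.602 × 10⁻¹⁹ × 7.510 × 10⁵ = 2.406 × 10⁻¹³ J.
p = √(2mKE) = √(2 × 6.645 × 10⁻²⁷ × 2.406 × 10⁻¹³) = 5.655 × 10⁻²⁰ kg·m/s.
λ = h/p = 6.626 × 10⁻³⁴ / 5.655 × 10⁻²⁰ = 1.17 × 10⁻¹⁴ m = 11.7 fm.

λ = 11.7 fm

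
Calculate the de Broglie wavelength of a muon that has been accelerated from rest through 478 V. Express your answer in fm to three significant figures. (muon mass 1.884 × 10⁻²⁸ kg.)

λ = 3900 fm

KE = eV = 1.602 × 10⁻¹⁹ × 478.0 = 7.658 × 10⁻¹⁷ J.
p = √(2mKE) = √(2 × 1.884 × 10⁻²⁸ × 7.658 × 10⁻¹⁷) = 1.699 × 10⁻²² kg·m/s.
λ = h/p = 6.626 × 10⁻³⁴ / 1.699 × 10⁻²² = 3.90 × 10⁻¹² m = 3900 fm.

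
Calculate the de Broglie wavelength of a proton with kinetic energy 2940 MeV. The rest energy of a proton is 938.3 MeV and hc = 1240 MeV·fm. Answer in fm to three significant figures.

Total energy E = KE + m₀c² = 2940 + 938.3 = 3878.3 MeV.
(pc)² = E² − (m₀c²)² = (3878.3)² − (938.3)² = 1.416 × 10⁷ MeV², so pc = 3763 MeV.
λ = hc/(pc) = 1240 MeV·fm / 3763 MeV = 0.330 fm.

λ = 0.330 fm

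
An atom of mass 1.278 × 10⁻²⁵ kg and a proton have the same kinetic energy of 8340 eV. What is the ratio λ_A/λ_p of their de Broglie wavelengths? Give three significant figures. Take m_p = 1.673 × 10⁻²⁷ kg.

At fixed KE, p = √(2mKE) so λ = h/p ∝ 1/√m.
λ_A/λ_p = √(m_p/m_A) = √(1.673 × 10⁻²⁷/1.278 × 10⁻²⁵) = √(0.01309) = 0.114.

λ_A/λ_p = 0.114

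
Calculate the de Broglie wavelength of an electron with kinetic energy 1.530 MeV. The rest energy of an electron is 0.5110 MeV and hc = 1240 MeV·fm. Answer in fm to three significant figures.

Total energy E = KE + m₀c² = 1.530 + 0.5110 = 2.0410 MeV.
(pc)² = E² − (m₀c²)² = (2.0410)² − (0.5110)² = 3.905 MeV², so pc = 1.976 MeV.
λ = hc/(pc) = 1240 MeV·fm / 1.976 MeV = 628 fm.

λ = 628 fm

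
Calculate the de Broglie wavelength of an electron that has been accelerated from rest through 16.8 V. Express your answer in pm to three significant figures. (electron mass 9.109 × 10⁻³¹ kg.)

KE = eV = 1.602 × 10⁻¹⁹ × 16.80 = 2.691 × 10⁻¹⁸ J.
p = √(2mKE) = √(2 × 9.109 × 10⁻³¹ × 2.691 × 10⁻¹⁸) = 2.214 × 10⁻²⁴ kg·m/s.
λ = h/p = 6.626 × 10⁻³⁴ / 2.214 × 10⁻²⁴ = 2.99 × 10⁻¹⁰ m = 299 pm.

λ = 299 pm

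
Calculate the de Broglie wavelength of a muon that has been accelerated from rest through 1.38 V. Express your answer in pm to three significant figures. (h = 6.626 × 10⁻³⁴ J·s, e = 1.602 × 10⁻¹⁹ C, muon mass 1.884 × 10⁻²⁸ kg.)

KE = eV = 1.602 × 10⁻¹⁹ × 1.380 = 2.211 × 10⁻¹⁹ J.
p = √(2mKE) = √(2 × 1.884 × 10⁻²⁸ × 2.211 × 10⁻¹⁹) = 9.127 × 10⁻²⁴ kg·m/s.
λ = h/p = 6.626 × 10⁻³⁴ / 9.127 × 10⁻²⁴ = 7.26 × 10⁻¹¹ m = 72.6 pm.

λ = 72.6 pm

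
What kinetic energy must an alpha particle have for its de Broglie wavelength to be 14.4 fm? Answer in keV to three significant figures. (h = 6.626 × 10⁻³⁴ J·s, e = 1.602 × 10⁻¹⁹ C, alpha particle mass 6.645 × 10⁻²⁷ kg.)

p = h/λ = 6.626 × 10⁻³⁴ / 1.440 × 10⁻¹⁴ = 4.601 × 10⁻²⁰ kg·m/s.
KE = p²/(2m) = (4.601 × 10⁻²⁰)² / (2 × 6.645 × 10⁻²⁷) = 1.593 × 10⁻¹³ J = 994 keV.

KE = 994 keV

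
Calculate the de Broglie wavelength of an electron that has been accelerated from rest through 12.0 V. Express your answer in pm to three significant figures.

λ = 354 pm

KE = eV = 1.602 × 10⁻¹⁹ × 12.00 = 1.922 × 10⁻¹⁸ J.
p = √(2mKE) = √(2 × 9.109 × 10⁻³¹ × 1.922 × 10⁻¹⁸) = 1.871 × 10⁻²⁴ kg·m/s.
λ = h/p = 6.626 × 10⁻³⁴ / 1.871 × 10⁻²⁴ = 3.54 × 10⁻¹⁰ m = 354 pm.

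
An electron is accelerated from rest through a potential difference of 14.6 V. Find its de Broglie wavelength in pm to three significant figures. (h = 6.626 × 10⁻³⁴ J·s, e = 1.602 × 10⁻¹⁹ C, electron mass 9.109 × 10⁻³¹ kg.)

λ = 321 pm

KE = eV = 1.602 × 10⁻¹⁹ × 14.60 = 2.339 × 10⁻¹⁸ J.
p = √(2mKE) = √(2 × 9.109 × 10⁻³¹ × 2.339 × 10⁻¹⁸) = 2.064 × 10⁻²⁴ kg·m/s.
λ = h/p = 6.626 × 10⁻³⁴ / 2.064 × 10⁻²⁴ = 3.21 × 10⁻¹⁰ m = 321 pm.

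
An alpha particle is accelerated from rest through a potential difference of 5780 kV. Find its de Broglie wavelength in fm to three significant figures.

λ = 4.22 fm

KE = 2eV = 2 × 1.602 × 10⁻¹⁹ × 5.780 × 10⁶ = 1.852 × 10⁻¹² J.
p = √(2mKE) = √(2 × 6.645 × 10⁻²⁷ × 1.852 × 10⁻¹²) = 1.569 × 10⁻¹⁹ kg·m/s.
λ = h/p = 6.626 × 10⁻³⁴ / 1.569 × 10⁻¹⁹ = 4.22 × 10⁻¹⁵ m = 4.22 fm.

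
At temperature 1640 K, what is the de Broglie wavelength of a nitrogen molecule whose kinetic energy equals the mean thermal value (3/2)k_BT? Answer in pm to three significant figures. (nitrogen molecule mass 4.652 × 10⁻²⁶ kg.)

KE = (3/2)k_BT = 1.5 × 1.381 × 10⁻²³ × 1640 = 3.397 × 10⁻²⁰ J.
p = √(2mKE) = √(2 × 4.652 × 10⁻²⁶ × 3.397 × 10⁻²⁰) = 5.622 × 10⁻²³ kg·m/s.
λ = h/p = 1.18 × 10⁻¹¹ m = 11.8 pm.

λ = 11.8 pm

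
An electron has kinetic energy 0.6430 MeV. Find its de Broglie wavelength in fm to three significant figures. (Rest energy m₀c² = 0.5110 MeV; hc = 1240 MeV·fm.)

λ = 1200 fm

Total energy E = KE + m₀c² = 0.6430 + 0.5110 = 1.1540 MeV.
(pc)² = E² − (m₀c²)² = (1.1540)² − (0.5110)² = 1.071 MeV², so pc = 1.035 MeV.
λ = hc/(pc) = 1240 MeV·fm / 1.035 MeV = 1200 fm.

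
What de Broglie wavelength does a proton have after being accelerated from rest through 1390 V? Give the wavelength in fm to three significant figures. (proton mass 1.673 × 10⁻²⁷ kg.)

KE = eV = 1.602 × 10⁻¹⁹ × 1390 = 2.227 × 10⁻¹⁶ J.
p = √(2mKE) = √(2 × 1.673 × 10⁻²⁷ × 2.227 × 10⁻¹⁶) = 8.632 × 10⁻²² kg·m/s.
λ = h/p = 6.626 × 10⁻³⁴ / 8.632 × 10⁻²² = 7.68 × 10⁻¹³ m = 768 fm.

λ = 768 fm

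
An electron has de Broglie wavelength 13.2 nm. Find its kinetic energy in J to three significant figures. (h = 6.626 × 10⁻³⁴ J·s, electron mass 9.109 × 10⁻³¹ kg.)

KE = 1.38 × 10⁻²¹ J

p = h/λ = 6.626 × 10⁻³⁴ / 1.320 × 10⁻⁸ = 5.020 × 10⁻²⁶ kg·m/s.
KE = p²/(2m) = (5.020 × 10⁻²⁶)² / (2 × 9.109 × 10⁻³¹) = 1.383 × 10⁻²¹ J = 1.38 × 10⁻²¹ J.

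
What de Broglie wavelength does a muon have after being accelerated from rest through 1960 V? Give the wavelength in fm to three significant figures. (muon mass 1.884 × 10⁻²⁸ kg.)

λ = 1930 fm

KE = eV = 1.602 × 10⁻¹⁹ × 1960 = 3.140 × 10⁻¹⁶ J.
p = √(2mKE) = √(2 × 1.884 × 10⁻²⁸ × 3.140 × 10⁻¹⁶) = 3.440 × 10⁻²² kg·m/s.
λ = h/p = 6.626 × 10⁻³⁴ / 3.440 × 10⁻²² = 1.93 × 10⁻¹² m = 1930 fm.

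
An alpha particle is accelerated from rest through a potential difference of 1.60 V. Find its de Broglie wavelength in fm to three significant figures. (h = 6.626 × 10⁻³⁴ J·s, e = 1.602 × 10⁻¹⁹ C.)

λ = 8030 fm

KE = 2eV = 2 × 1.602 × 10⁻¹⁹ × 1.600 = 5.126 × 10⁻¹⁹ J.
p = √(2mKE) = √(2 × 6.645 × 10⁻²⁷ × 5.126 × 10⁻¹⁹) = 8.254 × 10⁻²³ kg·m/s.
λ = h/p = 6.626 × 10⁻³⁴ / 8.254 × 10⁻²³ = 8.03 × 10⁻¹² m = 8030 fm.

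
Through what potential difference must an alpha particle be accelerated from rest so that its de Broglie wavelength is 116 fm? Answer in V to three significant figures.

V = 7660 V

p = h/λ = 6.626 × 10⁻³⁴ / 1.160 × 10⁻¹³ = 5.712 × 10⁻²¹ kg·m/s.
KE = p²/(2m) = 2.455 × 10⁻¹⁵ J.
V = KE/2e = 2.455 × 10⁻¹⁵ / (2 × 1.602 × 10⁻¹⁹) = 7660 V.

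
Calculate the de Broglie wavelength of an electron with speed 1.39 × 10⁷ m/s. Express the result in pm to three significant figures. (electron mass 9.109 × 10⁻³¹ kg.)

λ = 52.3 pm

p = mv = 9.109 × 10⁻³¹ × 1.39 × 10⁷ = 1.266 × 10⁻²³ kg·m/s.
λ = h/p = 6.626 × 10⁻³⁴ / 1.266 × 10⁻²³ = 5.23 × 10⁻¹¹ m = 52.3 pm.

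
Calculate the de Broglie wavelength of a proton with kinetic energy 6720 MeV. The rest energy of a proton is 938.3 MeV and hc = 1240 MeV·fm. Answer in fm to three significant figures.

λ = 0.163 fm

Total energy E = KE + m₀c² = 6720 + 938.3 = 7658.3 MeV.
(pc)² = E² − (m₀c²)² = (7658.3)² − (938.3)² = 5.777 × 10⁷ MeV², so pc = 7601 MeV.
λ = hc/(pc) = 1240 MeV·fm / 7601 MeV = 0.163 fm.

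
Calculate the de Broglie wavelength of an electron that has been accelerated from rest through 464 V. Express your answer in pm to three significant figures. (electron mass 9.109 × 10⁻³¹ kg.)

KE = eV = 1.602 × 10⁻¹⁹ × 464.0 = 7.433 × 10⁻¹⁷ J.
p = √(2mKE) = √(2 × 9.109 × 10⁻³¹ × 7.433 × 10⁻¹⁷) = 1.164 × 10⁻²³ kg·m/s.
λ = h/p = 6.626 × 10⁻³⁴ / 1.164 × 10⁻²³ = 5.69 × 10⁻¹¹ m = 56.9 pm.

λ = 56.9 pm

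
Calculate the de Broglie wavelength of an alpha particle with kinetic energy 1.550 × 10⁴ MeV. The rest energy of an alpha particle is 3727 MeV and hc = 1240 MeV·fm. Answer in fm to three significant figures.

Total energy E = KE + m₀c² = 1.550 × 10⁴ + 3727 = 19227 MeV.
(pc)² = E² − (m₀c²)² = (19227)² − (3727)² = 3.558 × 10⁸ MeV², so pc = 1.886 × 10⁴ MeV.
λ = hc/(pc) = 1240 MeV·fm / 1.886 × 10⁴ MeV = 0.0657 fm.

λ = 0.0657 fm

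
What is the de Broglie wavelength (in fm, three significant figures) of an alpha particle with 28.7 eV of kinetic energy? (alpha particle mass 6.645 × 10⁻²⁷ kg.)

λ = 2680 fm

KE = 28.7 eV = 4.598 × 10⁻¹⁸ J.
p = √(2mKE) = √(2 × 6.645 × 10⁻²⁷ × 4.598 × 10⁻¹⁸) = 2.472 × 10⁻²² kg·m/s.
λ = h/p = 6.626 × 10⁻³⁴ / 2.472 × 10⁻²² = 2.68 × 10⁻¹² m = 2680 fm.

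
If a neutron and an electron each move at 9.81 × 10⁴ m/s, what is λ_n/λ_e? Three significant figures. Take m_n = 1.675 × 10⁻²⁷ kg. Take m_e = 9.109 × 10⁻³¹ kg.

λ_n/λ_e = 5.44 × 10⁻⁴

At fixed v, p = mv so λ = h/(mv) ∝ 1/m.
λ_n/λ_e = m_e/m_n = 9.109 × 10⁻³¹/1.675 × 10⁻²⁷ = 5.44 × 10⁻⁴.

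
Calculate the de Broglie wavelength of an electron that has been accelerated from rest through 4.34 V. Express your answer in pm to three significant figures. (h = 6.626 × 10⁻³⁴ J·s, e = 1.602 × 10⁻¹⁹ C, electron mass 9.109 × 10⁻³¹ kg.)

λ = 589 pm

KE = eV = 1.602 × 10⁻¹⁹ × 4.340 = 6.953 × 10⁻¹⁹ J.
p = √(2mKE) = √(2 × 9.109 × 10⁻³¹ × 6.953 × 10⁻¹⁹) = 1.125 × 10⁻²⁴ kg·m/s.
λ = h/p = 6.626 × 10⁻³⁴ / 1.125 × 10⁻²⁴ = 5.89 × 10⁻¹⁰ m = 589 pm.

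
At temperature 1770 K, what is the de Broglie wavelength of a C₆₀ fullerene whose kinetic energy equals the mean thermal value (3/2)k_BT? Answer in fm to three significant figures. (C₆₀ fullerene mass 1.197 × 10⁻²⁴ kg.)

KE = (3/2)k_BT = 1.5 × 1.381 × 10⁻²³ × 1770 = 3.667 × 10⁻²⁰ J.
p = √(2mKE) = √(2 × 1.197 × 10⁻²⁴ × 3.667 × 10⁻²⁰) = 2.963 × 10⁻²² kg·m/s.
λ = h/p = 2.24 × 10⁻¹² m = 2240 fm.

λ = 2240 fm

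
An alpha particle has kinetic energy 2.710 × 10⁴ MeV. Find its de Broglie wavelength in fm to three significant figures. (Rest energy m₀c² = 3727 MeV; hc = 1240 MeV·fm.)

Total energy E = KE + m₀c² = 2.710 × 10⁴ + 3727 = 30827 MeV.
(pc)² = E² − (m₀c²)² = (30827)² − (3727)² = 9.364 × 10⁸ MeV², so pc = 3.060 × 10⁴ MeV.
λ = hc/(pc) = 1240 MeV·fm / 3.060 × 10⁴ MeV = 0.0405 fm.

λ = 0.0405 fm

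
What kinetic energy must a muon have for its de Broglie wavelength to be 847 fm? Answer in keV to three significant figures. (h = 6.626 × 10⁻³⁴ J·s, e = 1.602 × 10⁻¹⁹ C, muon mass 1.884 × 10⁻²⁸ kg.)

KE = 10.1 keV

p = h/λ = 6.626 × 10⁻³⁴ / 8.470 × 10⁻¹³ = 7.823 × 10⁻²² kg·m/s.
KE = p²/(2m) = (7.823 × 10⁻²²)² / (2 × 1.884 × 10⁻²⁸) = 1.624 × 10⁻¹⁵ J = 10.1 keV.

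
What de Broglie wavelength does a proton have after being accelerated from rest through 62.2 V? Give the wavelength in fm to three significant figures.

KE = eV = 1.602 × 10⁻¹⁹ × 62.20 = 9.964 × 10⁻¹⁸ J.
p = √(2mKE) = √(2 × 1.673 × 10⁻²⁷ × 9.964 × 10⁻¹⁸) = 1.826 × 10⁻²² kg·m/s.
λ = h/p = 6.626 × 10⁻³⁴ / 1.826 × 10⁻²² = 3.63 × 10⁻¹² m = 3630 fm.

λ = 3630 fm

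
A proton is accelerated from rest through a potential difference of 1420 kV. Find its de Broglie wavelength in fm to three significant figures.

λ = 24.0 fm

KE = eV = 1.602 × 10⁻¹⁹ × 1.420 × 10⁶ = 2.275 × 10⁻¹³ J.
p = √(2mKE) = √(2 × 1.673 × 10⁻²⁷ × 2.275 × 10⁻¹³) = 2.759 × 10⁻²⁰ kg·m/s.
λ = h/p = 6.626 × 10⁻³⁴ / 2.759 × 10⁻²⁰ = 2.40 × 10⁻¹⁴ m = 24.0 fm.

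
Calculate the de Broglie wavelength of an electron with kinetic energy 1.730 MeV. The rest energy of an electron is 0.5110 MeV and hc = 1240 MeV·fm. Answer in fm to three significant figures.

λ = 568 fm

Total energy E = KE + m₀c² = 1.730 + 0.5110 = 2.2410 MeV.
(pc)² = E² − (m₀c²)² = (2.2410)² − (0.5110)² = 4.761 MeV², so pc = 2.182 MeV.
λ = hc/(pc) = 1240 MeV·fm / 2.182 MeV = 568 fm.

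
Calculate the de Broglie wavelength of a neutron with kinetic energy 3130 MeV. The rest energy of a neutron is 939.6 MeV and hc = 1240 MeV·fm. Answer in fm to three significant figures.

Total energy E = KE + m₀c² = 3130 + 939.6 = 4069.6 MeV.
(pc)² = E² − (m₀c²)² = (4069.6)² − (939.6)² = 1.568 × 10⁷ MeV², so pc = 3960 MeV.
λ = hc/(pc) = 1240 MeV·fm / 3960 MeV = 0.313 fm.

λ = 0.313 fm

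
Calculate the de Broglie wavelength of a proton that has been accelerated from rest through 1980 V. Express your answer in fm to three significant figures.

KE = eV = 1.602 × 10⁻¹⁹ × 1980 = 3.172 × 10⁻¹⁶ J.
p = √(2mKE) = √(2 × 1.673 × 10⁻²⁷ × 3.172 × 10⁻¹⁶) = 1.030 × 10⁻²¹ kg·m/s.
λ = h/p = 6.626 × 10⁻³⁴ / 1.030 × 10⁻²¹ = 6.43 × 10⁻¹³ m = 643 fm.

λ = 643 fm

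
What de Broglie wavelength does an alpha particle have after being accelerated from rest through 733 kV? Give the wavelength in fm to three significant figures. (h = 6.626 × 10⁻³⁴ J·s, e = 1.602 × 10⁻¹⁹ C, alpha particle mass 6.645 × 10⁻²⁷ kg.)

λ = 11.9 fm

KE = 2eV = 2 × 1.602 × 10⁻¹⁹ × 7.330 × 10⁵ = 2.349 × 10⁻¹³ J.
p = √(2mKE) = √(2 × 6.645 × 10⁻²⁷ × 2.349 × 10⁻¹³) = 5.587 × 10⁻²⁰ kg·m/s.
λ = h/p = 6.626 × 10⁻³⁴ / 5.587 × 10⁻²⁰ = 1.19 × 10⁻¹⁴ m = 11.9 fm.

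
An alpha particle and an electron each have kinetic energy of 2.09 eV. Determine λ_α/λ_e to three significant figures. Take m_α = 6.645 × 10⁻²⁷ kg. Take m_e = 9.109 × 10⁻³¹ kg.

λ_α/λ_e = 0.0117

At fixed KE, p = √(2mKE) so λ = h/p ∝ 1/√m.
λ_α/λ_e = √(m_e/m_α) = √(9.109 × 10⁻³¹/6.645 × 10⁻²⁷) = √(1.371 × 10⁻⁴) = 0.0117.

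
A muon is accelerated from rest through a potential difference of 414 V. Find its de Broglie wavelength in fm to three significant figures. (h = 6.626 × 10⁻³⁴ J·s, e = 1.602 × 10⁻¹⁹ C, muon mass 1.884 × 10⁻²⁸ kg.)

λ = 4190 fm

KE = eV = 1.602 × 10⁻¹⁹ × 414.0 = 6.632 × 10⁻¹⁷ J.
p = √(2mKE) = √(2 × 1.884 × 10⁻²⁸ × 6.632 × 10⁻¹⁷) = 1.581 × 10⁻²² kg·m/s.
λ = h/p = 6.626 × 10⁻³⁴ / 1.581 × 10⁻²² = 4.19 × 10⁻¹² m = 4190 fm.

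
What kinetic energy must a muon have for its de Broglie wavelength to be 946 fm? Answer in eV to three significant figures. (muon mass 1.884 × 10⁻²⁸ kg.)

p = h/λ = 6.626 × 10⁻³⁴ / 9.460 × 10⁻¹³ = 7.004 × 10⁻²² kg·m/s.
KE = p²/(2m) = (7.004 × 10⁻²²)² / (2 × 1.884 × 10⁻²⁸) = 1.302 × 10⁻¹⁵ J = 8130 eV.

KE = 8130 eV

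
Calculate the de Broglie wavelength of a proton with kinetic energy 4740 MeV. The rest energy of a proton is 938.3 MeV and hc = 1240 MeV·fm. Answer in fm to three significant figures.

λ = 0.221 fm

Total energy E = KE + m₀c² = 4740 + 938.3 = 5678.3 MeV.
(pc)² = E² − (m₀c²)² = (5678.3)² − (938.3)² = 3.136 × 10⁷ MeV², so pc = 5600 MeV.
λ = hc/(pc) = 1240 MeV·fm / 5600 MeV = 0.221 fm.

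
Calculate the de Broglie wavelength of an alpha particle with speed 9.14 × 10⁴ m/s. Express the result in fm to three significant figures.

λ = 1090 fm

p = mv = 6.645 × 10⁻²⁷ × 9.14 × 10⁴ = 6.074 × 10⁻²² kg·m/s.
λ = h/p = 6.626 × 10⁻³⁴ / 6.074 × 10⁻²² = 1.09 × 10⁻¹² m = 1090 fm.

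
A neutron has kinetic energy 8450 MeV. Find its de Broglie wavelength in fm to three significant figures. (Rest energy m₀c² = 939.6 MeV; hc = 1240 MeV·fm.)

λ = 0.133 fm

Total energy E = KE + m₀c² = 8450 + 939.6 = 9389.6 MeV.
(pc)² = E² − (m₀c²)² = (9389.6)² − (939.6)² = 8.728 × 10⁷ MeV², so pc = 9342 MeV.
λ = hc/(pc) = 1240 MeV·fm / 9342 MeV = 0.133 fm.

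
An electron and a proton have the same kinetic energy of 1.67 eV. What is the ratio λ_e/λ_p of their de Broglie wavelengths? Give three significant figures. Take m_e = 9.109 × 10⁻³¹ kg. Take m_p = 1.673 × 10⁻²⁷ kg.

λ_e/λ_p = 42.9

At fixed KE, p = √(2mKE) so λ = h/p ∝ 1/√m.
λ_e/λ_p = √(m_p/m_e) = √(1.673 × 10⁻²⁷/9.109 × 10⁻³¹) = √(1837) = 42.9.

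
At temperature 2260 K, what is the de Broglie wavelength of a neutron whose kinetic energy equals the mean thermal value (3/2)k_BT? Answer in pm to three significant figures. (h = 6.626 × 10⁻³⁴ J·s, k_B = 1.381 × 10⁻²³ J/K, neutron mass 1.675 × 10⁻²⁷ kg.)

KE = (3/2)k_BT = 1.5 × 1.381 × 10⁻²³ × 2260 = 4.682 × 10⁻²⁰ J.
p = √(2mKE) = √(2 × 1.675 × 10⁻²⁷ × 4.682 × 10⁻²⁰) = 1.252 × 10⁻²³ kg·m/s.
λ = h/p = 5.29 × 10⁻¹¹ m = 52.9 pm.

λ = 52.9 pm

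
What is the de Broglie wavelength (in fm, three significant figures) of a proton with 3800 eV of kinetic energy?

KE = 3800 eV = 6.088 × 10⁻¹⁶ J.
p = √(2mKE) = √(2 × 1.673 × 10⁻²⁷ × 6.088 × 10⁻¹⁶) = 1.427 × 10⁻²¹ kg·m/s.
λ = h/p = 6.626 × 10⁻³⁴ / 1.427 × 10⁻²¹ = 4.64 × 10⁻¹³ m = 464 fm.

λ = 464 fm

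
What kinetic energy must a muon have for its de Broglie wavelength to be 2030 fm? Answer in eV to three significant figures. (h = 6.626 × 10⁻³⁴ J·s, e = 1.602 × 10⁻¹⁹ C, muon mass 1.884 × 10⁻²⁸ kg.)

p = h/λ = 6.626 × 10⁻³⁴ / 2.030 × 10⁻¹² = 3.264 × 10⁻²² kg·m/s.
KE = p²/(2m) = (3.264 × 10⁻²²)² / (2 × 1.884 × 10⁻²⁸) = 2.827 × 10⁻¹⁶ J = 1760 eV.

KE = 1760 eV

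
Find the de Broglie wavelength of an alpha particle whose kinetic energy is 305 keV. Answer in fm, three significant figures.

KE = 305 keV = 4.886 × 10⁻¹⁴ J.
p = √(2mKE) = √(2 × 6.645 × 10⁻²⁷ × 4.886 × 10⁻¹⁴) = 2.548 × 10⁻²⁰ kg·m/s.
λ = h/p = 6.626 × 10⁻³⁴ / 2.548 × 10⁻²⁰ = 2.60 × 10⁻¹⁴ m = 26.0 fm.

λ = 26.0 fm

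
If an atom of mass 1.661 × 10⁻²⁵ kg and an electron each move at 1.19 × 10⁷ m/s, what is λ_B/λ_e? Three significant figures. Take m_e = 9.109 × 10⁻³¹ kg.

λ_B/λ_e = 5.48 × 10⁻⁶

At fixed v, p = mv so λ = h/(mv) ∝ 1/m.
λ_B/λ_e = m_e/m_B = 9.109 × 10⁻³¹/1.661 × 10⁻²⁵ = 5.48 × 10⁻⁶.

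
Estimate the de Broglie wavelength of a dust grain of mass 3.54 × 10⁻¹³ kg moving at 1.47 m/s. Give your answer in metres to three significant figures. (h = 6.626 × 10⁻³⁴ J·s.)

λ = 1.27 × 10⁻²¹ m

p = mv = 3.54 × 10⁻¹³ × 1.47 = 5.204 × 10⁻¹³ kg·m/s.
λ = h/p = 6.626 × 10⁻³⁴ / 5.204 × 10⁻¹³ = 1.27 × 10⁻²¹ m.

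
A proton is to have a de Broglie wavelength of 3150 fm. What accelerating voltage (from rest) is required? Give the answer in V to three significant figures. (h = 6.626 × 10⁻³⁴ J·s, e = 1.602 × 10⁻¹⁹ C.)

p = h/λ = 6.626 × 10⁻³⁴ / 3.150 × 10⁻¹² = 2.103 × 10⁻²² kg·m/s.
KE = p²/(2m) = 1.322 × 10⁻¹⁷ J.
V = KE/e = 1.322 × 10⁻¹⁷ / (1.602 × 10⁻¹⁹) = 82.5 V.

V = 82.5 V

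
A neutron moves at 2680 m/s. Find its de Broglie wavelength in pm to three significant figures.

p = mv = 1.675 × 10⁻²⁷ × 2680 = 4.489 × 10⁻²⁴ kg·m/s.
λ = h/p = 6.626 × 10⁻³⁴ / 4.489 × 10⁻²⁴ = 1.48 × 10⁻¹⁰ m = 148 pm.

λ = 148 pm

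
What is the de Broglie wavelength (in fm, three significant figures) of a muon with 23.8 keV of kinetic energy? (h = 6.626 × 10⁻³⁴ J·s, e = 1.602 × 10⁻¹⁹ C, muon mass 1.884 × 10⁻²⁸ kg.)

λ = 553 fm

KE = 23.8 keV = 3.813 × 10⁻¹⁵ J.
p = √(2mKE) = √(2 × 1.884 × 10⁻²⁸ × 3.813 × 10⁻¹⁵) = 1.199 × 10⁻²¹ kg·m/s.
λ = h/p = 6.626 × 10⁻³⁴ / 1.199 × 10⁻²¹ = 5.53 × 10⁻¹³ m = 553 fm.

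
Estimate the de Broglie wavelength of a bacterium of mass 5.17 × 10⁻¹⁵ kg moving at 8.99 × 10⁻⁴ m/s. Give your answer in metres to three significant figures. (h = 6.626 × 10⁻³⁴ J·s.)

p = mv = 5.17 × 10⁻¹⁵ × 8.99 × 10⁻⁴ = 4.648 × 10⁻¹⁸ kg·m/s.
λ = h/p = 6.626 × 10⁻³⁴ / 4.648 × 10⁻¹⁸ = 1.43 × 10⁻¹⁶ m.

λ = 1.43 × 10⁻¹⁶ m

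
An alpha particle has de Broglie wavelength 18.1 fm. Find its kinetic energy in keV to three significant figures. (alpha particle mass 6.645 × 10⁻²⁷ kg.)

p = h/λ = 6.626 × 10⁻³⁴ / 1.810 × 10⁻¹⁴ = 3.661 × 10⁻²⁰ kg·m/s.
KE = p²/(2m) = (3.661 × 10⁻²⁰)² / (2 × 6.645 × 10⁻²⁷) = 1.008 × 10⁻¹³ J = 629 keV.

KE = 629 keV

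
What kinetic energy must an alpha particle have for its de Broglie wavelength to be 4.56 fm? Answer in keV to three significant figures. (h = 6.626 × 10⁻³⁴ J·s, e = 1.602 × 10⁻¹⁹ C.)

p = h/λ = 6.626 × 10⁻³⁴ / 4.560 × 10⁻¹⁵ = 1.453 × 10⁻¹⁹ kg·m/s.
KE = p²/(2m) = (1.453 × 10⁻¹⁹)² / (2 × 6.645 × 10⁻²⁷) = 1.589 × 10⁻¹² J = 9920 keV.

KE = 9920 keV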